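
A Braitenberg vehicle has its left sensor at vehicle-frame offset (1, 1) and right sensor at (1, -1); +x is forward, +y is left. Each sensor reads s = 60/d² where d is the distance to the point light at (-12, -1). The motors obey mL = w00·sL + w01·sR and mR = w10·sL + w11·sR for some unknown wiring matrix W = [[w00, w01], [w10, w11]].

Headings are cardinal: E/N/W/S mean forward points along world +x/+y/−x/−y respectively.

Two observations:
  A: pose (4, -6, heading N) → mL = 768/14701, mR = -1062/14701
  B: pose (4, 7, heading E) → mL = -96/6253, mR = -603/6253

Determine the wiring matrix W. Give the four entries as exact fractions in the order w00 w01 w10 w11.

obs A: pose=(4,-6,N) → sL=60/241, sR=12/61, mL=768/14701, mR=-1062/14701
obs B: pose=(4,7,E) → sL=6/37, sR=30/169, mL=-96/6253, mR=-603/6253
sensor matrix S = [[60/241, 12/61], [6/37, 30/169]]; det S = 1130112/91925353
solve [mL_A; mL_B] = S·[w00; w01] and [mR_A; mR_B] = S·[w10; w11]:
  w00 = 1, w01 = -1, w10 = 1/2, w11 = -1

1 -1 1/2 -1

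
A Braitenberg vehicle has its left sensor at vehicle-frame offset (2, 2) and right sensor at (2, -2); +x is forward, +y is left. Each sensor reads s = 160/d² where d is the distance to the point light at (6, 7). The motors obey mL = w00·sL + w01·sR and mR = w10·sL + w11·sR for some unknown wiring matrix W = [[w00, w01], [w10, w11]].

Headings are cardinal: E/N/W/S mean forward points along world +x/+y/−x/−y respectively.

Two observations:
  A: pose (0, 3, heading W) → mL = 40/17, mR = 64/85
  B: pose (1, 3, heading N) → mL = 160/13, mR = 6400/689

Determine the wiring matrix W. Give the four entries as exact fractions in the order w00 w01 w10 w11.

obs A: pose=(0,3,W) → sL=8/5, sR=40/17, mL=40/17, mR=64/85
obs B: pose=(1,3,N) → sL=160/53, sR=160/13, mL=160/13, mR=6400/689
sensor matrix S = [[8/5, 40/17], [160/53, 160/13]]; det S = 147456/11713
solve [mL_A; mL_B] = S·[w00; w01] and [mR_A; mR_B] = S·[w10; w11]:
  w00 = 0, w01 = 1, w10 = -1, w11 = 1

0 1 -1 1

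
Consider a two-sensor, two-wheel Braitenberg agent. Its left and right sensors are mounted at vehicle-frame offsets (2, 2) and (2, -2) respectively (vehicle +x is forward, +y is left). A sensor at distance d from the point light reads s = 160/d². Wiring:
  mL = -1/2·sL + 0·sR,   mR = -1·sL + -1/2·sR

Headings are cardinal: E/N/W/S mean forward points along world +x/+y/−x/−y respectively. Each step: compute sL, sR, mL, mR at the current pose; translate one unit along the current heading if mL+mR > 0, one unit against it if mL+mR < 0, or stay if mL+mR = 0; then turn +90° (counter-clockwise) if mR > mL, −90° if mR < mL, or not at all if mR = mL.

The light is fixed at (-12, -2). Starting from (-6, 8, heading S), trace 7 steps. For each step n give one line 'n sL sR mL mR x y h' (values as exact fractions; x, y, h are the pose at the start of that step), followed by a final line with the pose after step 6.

n=0: pose=(-6,8,S); sL=5/4, sR=2; mL=-5/8, mR=-9/4; mL+mR=-23/8 → advance -1; mR−mL=-13/8 → turn -1·90°
n=1: pose=(-6,9,W); sL=160/97, sR=32/37; mL=-80/97, mR=-7472/3589; mL+mR=-10432/3589 → advance -1; mR−mL=-4512/3589 → turn -1·90°
n=2: pose=(-5,9,N); sL=80/97, sR=16/25; mL=-40/97, mR=-2776/2425; mL+mR=-3776/2425 → advance -1; mR−mL=-1776/2425 → turn -1·90°
n=3: pose=(-5,8,E); sL=32/45, sR=32/29; mL=-16/45, mR=-1648/1305; mL+mR=-704/435 → advance -1; mR−mL=-1184/1305 → turn -1·90°
n=4: pose=(-6,8,S); sL=5/4, sR=2; mL=-5/8, mR=-9/4; mL+mR=-23/8 → advance -1; mR−mL=-13/8 → turn -1·90°
n=5: pose=(-6,9,W); sL=160/97, sR=32/37; mL=-80/97, mR=-7472/3589; mL+mR=-10432/3589 → advance -1; mR−mL=-4512/3589 → turn -1·90°
n=6: pose=(-5,9,N); sL=80/97, sR=16/25; mL=-40/97, mR=-2776/2425; mL+mR=-3776/2425 → advance -1; mR−mL=-1776/2425 → turn -1·90°

0 5/4 2 -5/8 -9/4 -6 8 S
1 160/97 32/37 -80/97 -7472/3589 -6 9 W
2 80/97 16/25 -40/97 -2776/2425 -5 9 N
3 32/45 32/29 -16/45 -1648/1305 -5 8 E
4 5/4 2 -5/8 -9/4 -6 8 S
5 160/97 32/37 -80/97 -7472/3589 -6 9 W
6 80/97 16/25 -40/97 -2776/2425 -5 9 N
final -5 8 E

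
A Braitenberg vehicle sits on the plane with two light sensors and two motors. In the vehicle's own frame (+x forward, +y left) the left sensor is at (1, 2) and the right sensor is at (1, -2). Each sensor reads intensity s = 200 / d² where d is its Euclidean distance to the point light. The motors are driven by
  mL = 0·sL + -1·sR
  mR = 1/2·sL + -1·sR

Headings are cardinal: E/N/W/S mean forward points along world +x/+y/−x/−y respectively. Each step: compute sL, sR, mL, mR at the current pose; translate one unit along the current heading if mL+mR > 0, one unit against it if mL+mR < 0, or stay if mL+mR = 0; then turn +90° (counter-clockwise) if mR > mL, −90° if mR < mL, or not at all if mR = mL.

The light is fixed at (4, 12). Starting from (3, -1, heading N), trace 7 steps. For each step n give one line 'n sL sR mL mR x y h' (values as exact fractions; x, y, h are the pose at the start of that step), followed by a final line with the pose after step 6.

n=0: pose=(3,-1,N); sL=200/153, sR=40/29; mL=-40/29, mR=-3220/4437; mL+mR=-9340/4437 → advance -1; mR−mL=100/153 → turn +1·90°
n=1: pose=(3,-2,W); sL=10/13, sR=50/37; mL=-50/37, mR=-465/481; mL+mR=-1115/481 → advance -1; mR−mL=5/13 → turn +1·90°
n=2: pose=(4,-2,S); sL=200/229, sR=200/229; mL=-200/229, mR=-100/229; mL+mR=-300/229 → advance -1; mR−mL=100/229 → turn +1·90°
n=3: pose=(4,-1,E); sL=100/61, sR=100/113; mL=-100/113, mR=-450/6893; mL+mR=-6550/6893 → advance -1; mR−mL=50/61 → turn +1·90°
n=4: pose=(3,-1,N); sL=200/153, sR=40/29; mL=-40/29, mR=-3220/4437; mL+mR=-9340/4437 → advance -1; mR−mL=100/153 → turn +1·90°
n=5: pose=(3,-2,W); sL=10/13, sR=50/37; mL=-50/37, mR=-465/481; mL+mR=-1115/481 → advance -1; mR−mL=5/13 → turn +1·90°
n=6: pose=(4,-2,S); sL=200/229, sR=200/229; mL=-200/229, mR=-100/229; mL+mR=-300/229 → advance -1; mR−mL=100/229 → turn +1·90°

0 200/153 40/29 -40/29 -3220/4437 3 -1 N
1 10/13 50/37 -50/37 -465/481 3 -2 W
2 200/229 200/229 -200/229 -100/229 4 -2 S
3 100/61 100/113 -100/113 -450/6893 4 -1 E
4 200/153 40/29 -40/29 -3220/4437 3 -1 N
5 10/13 50/37 -50/37 -465/481 3 -2 W
6 200/229 200/229 -200/229 -100/229 4 -2 S
final 4 -1 E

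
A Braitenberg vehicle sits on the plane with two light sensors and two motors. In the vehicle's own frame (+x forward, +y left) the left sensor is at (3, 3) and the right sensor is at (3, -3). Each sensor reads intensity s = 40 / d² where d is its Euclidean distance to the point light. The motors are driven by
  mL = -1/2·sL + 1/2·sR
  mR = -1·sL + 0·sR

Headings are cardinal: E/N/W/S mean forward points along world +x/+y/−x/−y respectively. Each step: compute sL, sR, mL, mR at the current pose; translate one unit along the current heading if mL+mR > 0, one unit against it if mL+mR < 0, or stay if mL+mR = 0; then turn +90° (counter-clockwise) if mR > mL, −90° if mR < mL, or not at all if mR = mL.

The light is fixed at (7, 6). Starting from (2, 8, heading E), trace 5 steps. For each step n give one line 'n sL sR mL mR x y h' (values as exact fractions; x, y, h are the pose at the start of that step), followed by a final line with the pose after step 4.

n=0: pose=(2,8,E); sL=40/29, sR=8; mL=96/29, mR=-40/29; mL+mR=56/29 → advance +1; mR−mL=-136/29 → turn -1·90°
n=1: pose=(3,8,S); sL=20, sR=4/5; mL=-48/5, mR=-20; mL+mR=-148/5 → advance -1; mR−mL=-52/5 → turn -1·90°
n=2: pose=(3,9,W); sL=40/49, sR=8/17; mL=-144/833, mR=-40/49; mL+mR=-824/833 → advance -1; mR−mL=-536/833 → turn -1·90°
n=3: pose=(4,9,N); sL=5/9, sR=10/9; mL=5/18, mR=-5/9; mL+mR=-5/18 → advance -1; mR−mL=-5/6 → turn -1·90°
n=4: pose=(4,8,E); sL=8/5, sR=40; mL=96/5, mR=-8/5; mL+mR=88/5 → advance +1; mR−mL=-104/5 → turn -1·90°

0 40/29 8 96/29 -40/29 2 8 E
1 20 4/5 -48/5 -20 3 8 S
2 40/49 8/17 -144/833 -40/49 3 9 W
3 5/9 10/9 5/18 -5/9 4 9 N
4 8/5 40 96/5 -8/5 4 8 E
final 5 8 S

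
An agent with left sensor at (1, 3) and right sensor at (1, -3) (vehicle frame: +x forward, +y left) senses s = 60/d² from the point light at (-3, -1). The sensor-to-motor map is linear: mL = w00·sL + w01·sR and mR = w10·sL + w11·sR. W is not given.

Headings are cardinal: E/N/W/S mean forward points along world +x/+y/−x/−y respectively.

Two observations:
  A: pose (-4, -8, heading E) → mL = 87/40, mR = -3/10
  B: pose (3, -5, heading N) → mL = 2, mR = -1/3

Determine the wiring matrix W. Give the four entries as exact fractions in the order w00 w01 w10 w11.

obs A: pose=(-4,-8,E) → sL=15/4, sR=3/5, mL=87/40, mR=-3/10
obs B: pose=(3,-5,N) → sL=10/3, sR=2/3, mL=2, mR=-1/3
sensor matrix S = [[15/4, 3/5], [10/3, 2/3]]; det S = 1/2
solve [mL_A; mL_B] = S·[w00; w01] and [mR_A; mR_B] = S·[w10; w11]:
  w00 = 1/2, w01 = 1/2, w10 = 0, w11 = -1/2

1/2 1/2 0 -1/2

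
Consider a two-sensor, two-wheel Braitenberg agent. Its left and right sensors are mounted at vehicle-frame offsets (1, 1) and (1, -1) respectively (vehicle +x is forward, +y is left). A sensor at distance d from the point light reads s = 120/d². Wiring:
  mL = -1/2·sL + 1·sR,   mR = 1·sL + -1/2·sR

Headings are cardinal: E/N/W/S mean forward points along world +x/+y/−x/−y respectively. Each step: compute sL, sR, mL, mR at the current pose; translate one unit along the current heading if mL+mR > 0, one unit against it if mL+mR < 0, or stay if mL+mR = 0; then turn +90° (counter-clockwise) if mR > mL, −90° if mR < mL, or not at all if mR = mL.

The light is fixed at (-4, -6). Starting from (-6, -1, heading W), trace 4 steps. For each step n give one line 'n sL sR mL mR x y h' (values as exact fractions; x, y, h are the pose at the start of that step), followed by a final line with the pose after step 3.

0 24/5 8/3 4/15 52/15 -6 -1 W
1 6 15/4 3/4 33/8 -7 -1 S
2 120/29 120/13 2700/377 -180/377 -7 -2 E
3 12 20/3 2/3 26/3 -6 -2 S
final -6 -3 E

n=0: pose=(-6,-1,W); sL=24/5, sR=8/3; mL=4/15, mR=52/15; mL+mR=56/15 → advance +1; mR−mL=16/5 → turn +1·90°
n=1: pose=(-7,-1,S); sL=6, sR=15/4; mL=3/4, mR=33/8; mL+mR=39/8 → advance +1; mR−mL=27/8 → turn +1·90°
n=2: pose=(-7,-2,E); sL=120/29, sR=120/13; mL=2700/377, mR=-180/377; mL+mR=2520/377 → advance +1; mR−mL=-2880/377 → turn -1·90°
n=3: pose=(-6,-2,S); sL=12, sR=20/3; mL=2/3, mR=26/3; mL+mR=28/3 → advance +1; mR−mL=8 → turn +1·90°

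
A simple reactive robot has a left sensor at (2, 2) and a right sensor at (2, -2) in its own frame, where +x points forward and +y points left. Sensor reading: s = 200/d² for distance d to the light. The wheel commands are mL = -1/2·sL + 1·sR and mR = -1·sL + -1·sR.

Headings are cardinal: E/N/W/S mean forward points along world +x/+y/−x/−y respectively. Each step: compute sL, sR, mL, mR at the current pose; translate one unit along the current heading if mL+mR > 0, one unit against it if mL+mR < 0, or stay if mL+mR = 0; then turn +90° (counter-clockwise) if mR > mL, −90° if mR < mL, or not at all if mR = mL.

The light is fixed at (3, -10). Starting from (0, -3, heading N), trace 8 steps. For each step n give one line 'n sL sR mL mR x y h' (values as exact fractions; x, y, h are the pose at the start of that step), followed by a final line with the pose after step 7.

0 100/53 100/41 3250/2173 -9400/2173 0 -3 N
1 40/13 200/17 2260/221 -3280/221 0 -4 E
2 10 50/13 -15/13 -180/13 -1 -4 S
3 200/61 200/117 500/7137 -35600/7137 -1 -3 W
4 100/53 100/41 3250/2173 -9400/2173 0 -3 N
5 40/13 200/17 2260/221 -3280/221 0 -4 E
6 10 50/13 -15/13 -180/13 -1 -4 S
7 200/61 200/117 500/7137 -35600/7137 -1 -3 W
final 0 -3 N

n=0: pose=(0,-3,N); sL=100/53, sR=100/41; mL=3250/2173, mR=-9400/2173; mL+mR=-150/53 → advance -1; mR−mL=-12650/2173 → turn -1·90°
n=1: pose=(0,-4,E); sL=40/13, sR=200/17; mL=2260/221, mR=-3280/221; mL+mR=-60/13 → advance -1; mR−mL=-5540/221 → turn -1·90°
n=2: pose=(-1,-4,S); sL=10, sR=50/13; mL=-15/13, mR=-180/13; mL+mR=-15 → advance -1; mR−mL=-165/13 → turn -1·90°
n=3: pose=(-1,-3,W); sL=200/61, sR=200/117; mL=500/7137, mR=-35600/7137; mL+mR=-300/61 → advance -1; mR−mL=-36100/7137 → turn -1·90°
n=4: pose=(0,-3,N); sL=100/53, sR=100/41; mL=3250/2173, mR=-9400/2173; mL+mR=-150/53 → advance -1; mR−mL=-12650/2173 → turn -1·90°
n=5: pose=(0,-4,E); sL=40/13, sR=200/17; mL=2260/221, mR=-3280/221; mL+mR=-60/13 → advance -1; mR−mL=-5540/221 → turn -1·90°
n=6: pose=(-1,-4,S); sL=10, sR=50/13; mL=-15/13, mR=-180/13; mL+mR=-15 → advance -1; mR−mL=-165/13 → turn -1·90°
n=7: pose=(-1,-3,W); sL=200/61, sR=200/117; mL=500/7137, mR=-35600/7137; mL+mR=-300/61 → advance -1; mR−mL=-36100/7137 → turn -1·90°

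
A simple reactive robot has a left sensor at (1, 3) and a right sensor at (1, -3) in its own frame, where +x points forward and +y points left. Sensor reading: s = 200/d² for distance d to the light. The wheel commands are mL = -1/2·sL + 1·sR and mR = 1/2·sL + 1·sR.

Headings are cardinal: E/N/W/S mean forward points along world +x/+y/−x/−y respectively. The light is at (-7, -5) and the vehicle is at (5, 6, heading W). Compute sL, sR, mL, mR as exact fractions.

40/37 200/317 1060/11729 13740/11729

left sensor world pos  = (4, 3); dL² = 185
right sensor world pos = (4, 9); dR² = 317
sL = 200/185 = 40/37
sR = 200/317 = 200/317
mL = -1/2·sL + 1·sR = 1060/11729
mR = 1/2·sL + 1·sR = 13740/11729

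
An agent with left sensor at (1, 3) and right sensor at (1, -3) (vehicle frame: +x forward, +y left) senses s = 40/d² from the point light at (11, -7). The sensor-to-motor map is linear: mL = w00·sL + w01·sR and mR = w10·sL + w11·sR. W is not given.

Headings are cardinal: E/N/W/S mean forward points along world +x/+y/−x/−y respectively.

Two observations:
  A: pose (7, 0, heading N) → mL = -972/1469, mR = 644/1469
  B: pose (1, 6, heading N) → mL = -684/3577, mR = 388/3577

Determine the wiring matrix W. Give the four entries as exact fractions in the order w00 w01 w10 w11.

-1 -1/2 -1/2 1

obs A: pose=(7,0,N) → sL=40/113, sR=8/13, mL=-972/1469, mR=644/1469
obs B: pose=(1,6,N) → sL=8/73, sR=8/49, mL=-684/3577, mR=388/3577
sensor matrix S = [[40/113, 8/13], [8/73, 8/49]]; det S = -50688/5254613
solve [mL_A; mL_B] = S·[w00; w01] and [mR_A; mR_B] = S·[w10; w11]:
  w00 = -1, w01 = -1/2, w10 = -1/2, w11 = 1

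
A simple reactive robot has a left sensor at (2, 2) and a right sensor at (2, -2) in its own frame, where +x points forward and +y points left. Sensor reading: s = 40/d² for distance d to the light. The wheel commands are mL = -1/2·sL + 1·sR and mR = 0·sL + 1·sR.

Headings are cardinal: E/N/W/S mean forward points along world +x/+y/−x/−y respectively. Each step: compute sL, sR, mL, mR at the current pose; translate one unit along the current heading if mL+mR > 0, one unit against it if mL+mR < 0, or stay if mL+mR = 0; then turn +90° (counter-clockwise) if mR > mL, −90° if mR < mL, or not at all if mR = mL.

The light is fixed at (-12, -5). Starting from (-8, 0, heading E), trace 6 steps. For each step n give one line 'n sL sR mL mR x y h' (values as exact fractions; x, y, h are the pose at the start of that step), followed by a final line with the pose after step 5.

0 8/17 8/9 100/153 8/9 -8 0 E
1 20/29 20/49 90/1421 20/49 -7 0 N
2 8/5 40/73 -92/365 40/73 -7 1 W
3 10/13 2 21/13 2 -8 1 S
4 8/17 8/9 100/153 8/9 -8 0 E
5 20/29 20/49 90/1421 20/49 -7 0 N
final -7 1 W

n=0: pose=(-8,0,E); sL=8/17, sR=8/9; mL=100/153, mR=8/9; mL+mR=236/153 → advance +1; mR−mL=4/17 → turn +1·90°
n=1: pose=(-7,0,N); sL=20/29, sR=20/49; mL=90/1421, mR=20/49; mL+mR=670/1421 → advance +1; mR−mL=10/29 → turn +1·90°
n=2: pose=(-7,1,W); sL=8/5, sR=40/73; mL=-92/365, mR=40/73; mL+mR=108/365 → advance +1; mR−mL=4/5 → turn +1·90°
n=3: pose=(-8,1,S); sL=10/13, sR=2; mL=21/13, mR=2; mL+mR=47/13 → advance +1; mR−mL=5/13 → turn +1·90°
n=4: pose=(-8,0,E); sL=8/17, sR=8/9; mL=100/153, mR=8/9; mL+mR=236/153 → advance +1; mR−mL=4/17 → turn +1·90°
n=5: pose=(-7,0,N); sL=20/29, sR=20/49; mL=90/1421, mR=20/49; mL+mR=670/1421 → advance +1; mR−mL=10/29 → turn +1·90°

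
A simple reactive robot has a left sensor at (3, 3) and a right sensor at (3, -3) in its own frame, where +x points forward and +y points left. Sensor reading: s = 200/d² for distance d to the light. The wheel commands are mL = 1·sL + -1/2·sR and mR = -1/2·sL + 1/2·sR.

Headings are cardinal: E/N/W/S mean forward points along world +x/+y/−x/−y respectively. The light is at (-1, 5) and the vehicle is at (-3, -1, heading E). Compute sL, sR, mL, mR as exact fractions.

20 100/41 770/41 -360/41

left sensor world pos  = (0, 2); dL² = 10
right sensor world pos = (0, -4); dR² = 82
sL = 200/10 = 20
sR = 200/82 = 100/41
mL = 1·sL + -1/2·sR = 770/41
mR = -1/2·sL + 1/2·sR = -360/41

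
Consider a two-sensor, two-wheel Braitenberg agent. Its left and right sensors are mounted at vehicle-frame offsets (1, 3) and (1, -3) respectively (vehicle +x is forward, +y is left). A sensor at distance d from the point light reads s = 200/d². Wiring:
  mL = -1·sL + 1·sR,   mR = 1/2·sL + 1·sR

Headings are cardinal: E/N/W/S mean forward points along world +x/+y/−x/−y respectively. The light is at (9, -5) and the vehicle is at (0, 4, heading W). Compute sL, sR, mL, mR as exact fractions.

left sensor world pos  = (-1, 1); dL² = 136
right sensor world pos = (-1, 7); dR² = 244
sL = 200/136 = 25/17
sR = 200/244 = 50/61
mL = -1·sL + 1·sR = -675/1037
mR = 1/2·sL + 1·sR = 3225/2074

25/17 50/61 -675/1037 3225/2074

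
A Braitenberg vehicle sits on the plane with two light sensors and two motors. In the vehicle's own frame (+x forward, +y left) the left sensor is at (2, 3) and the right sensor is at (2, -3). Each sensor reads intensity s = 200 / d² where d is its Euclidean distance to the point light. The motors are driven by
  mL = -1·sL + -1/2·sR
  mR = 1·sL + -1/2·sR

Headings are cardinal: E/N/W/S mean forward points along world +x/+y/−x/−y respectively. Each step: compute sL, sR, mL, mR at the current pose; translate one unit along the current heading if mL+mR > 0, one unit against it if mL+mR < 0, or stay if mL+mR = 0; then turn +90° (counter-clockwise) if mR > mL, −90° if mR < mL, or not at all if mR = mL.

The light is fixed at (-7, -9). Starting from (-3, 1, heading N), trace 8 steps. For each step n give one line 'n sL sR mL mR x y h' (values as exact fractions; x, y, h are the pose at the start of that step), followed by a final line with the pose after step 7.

0 40/29 200/193 -10620/5597 4820/5597 -3 1 N
1 5 50/37 -210/37 160/37 -3 0 W
2 200/113 200/53 -21900/5989 -700/5989 -2 0 S
3 100/109 100/49 -10350/5341 -550/5341 -2 1 E
4 40/29 200/193 -10620/5597 4820/5597 -3 1 N
5 5 50/37 -210/37 160/37 -3 0 W
6 200/113 200/53 -21900/5989 -700/5989 -2 0 S
7 100/109 100/49 -10350/5341 -550/5341 -2 1 E
final -3 1 N

n=0: pose=(-3,1,N); sL=40/29, sR=200/193; mL=-10620/5597, mR=4820/5597; mL+mR=-200/193 → advance -1; mR−mL=80/29 → turn +1·90°
n=1: pose=(-3,0,W); sL=5, sR=50/37; mL=-210/37, mR=160/37; mL+mR=-50/37 → advance -1; mR−mL=10 → turn +1·90°
n=2: pose=(-2,0,S); sL=200/113, sR=200/53; mL=-21900/5989, mR=-700/5989; mL+mR=-200/53 → advance -1; mR−mL=400/113 → turn +1·90°
n=3: pose=(-2,1,E); sL=100/109, sR=100/49; mL=-10350/5341, mR=-550/5341; mL+mR=-100/49 → advance -1; mR−mL=200/109 → turn +1·90°
n=4: pose=(-3,1,N); sL=40/29, sR=200/193; mL=-10620/5597, mR=4820/5597; mL+mR=-200/193 → advance -1; mR−mL=80/29 → turn +1·90°
n=5: pose=(-3,0,W); sL=5, sR=50/37; mL=-210/37, mR=160/37; mL+mR=-50/37 → advance -1; mR−mL=10 → turn +1·90°
n=6: pose=(-2,0,S); sL=200/113, sR=200/53; mL=-21900/5989, mR=-700/5989; mL+mR=-200/53 → advance -1; mR−mL=400/113 → turn +1·90°
n=7: pose=(-2,1,E); sL=100/109, sR=100/49; mL=-10350/5341, mR=-550/5341; mL+mR=-100/49 → advance -1; mR−mL=200/109 → turn +1·90°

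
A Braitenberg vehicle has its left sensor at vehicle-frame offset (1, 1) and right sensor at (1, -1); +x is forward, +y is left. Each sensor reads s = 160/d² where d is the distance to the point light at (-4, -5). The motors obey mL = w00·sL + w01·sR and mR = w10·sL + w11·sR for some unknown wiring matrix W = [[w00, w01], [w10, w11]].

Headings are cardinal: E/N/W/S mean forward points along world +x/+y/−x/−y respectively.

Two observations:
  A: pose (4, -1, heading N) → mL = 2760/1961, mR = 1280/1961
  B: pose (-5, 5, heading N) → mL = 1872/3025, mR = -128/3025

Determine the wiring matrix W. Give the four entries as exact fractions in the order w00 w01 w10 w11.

1 -1/2 1 -1

obs A: pose=(4,-1,N) → sL=80/37, sR=80/53, mL=2760/1961, mR=1280/1961
obs B: pose=(-5,5,N) → sL=32/25, sR=160/121, mL=1872/3025, mR=-128/3025
sensor matrix S = [[80/37, 80/53], [32/25, 160/121]]; det S = 1099776/1186405
solve [mL_A; mL_B] = S·[w00; w01] and [mR_A; mR_B] = S·[w10; w11]:
  w00 = 1, w01 = -1/2, w10 = 1, w11 = -1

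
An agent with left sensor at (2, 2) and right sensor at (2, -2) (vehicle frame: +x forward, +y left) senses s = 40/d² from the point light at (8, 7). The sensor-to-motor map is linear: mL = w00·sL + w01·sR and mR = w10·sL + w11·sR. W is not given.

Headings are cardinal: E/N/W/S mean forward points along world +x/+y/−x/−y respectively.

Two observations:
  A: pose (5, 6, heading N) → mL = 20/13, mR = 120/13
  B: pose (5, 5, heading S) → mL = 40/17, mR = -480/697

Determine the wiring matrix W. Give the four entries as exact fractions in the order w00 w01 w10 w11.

1 0 -1/2 1/2

obs A: pose=(5,6,N) → sL=20/13, sR=20, mL=20/13, mR=120/13
obs B: pose=(5,5,S) → sL=40/17, sR=40/41, mL=40/17, mR=-480/697
sensor matrix S = [[20/13, 20], [40/17, 40/41]]; det S = -412800/9061
solve [mL_A; mL_B] = S·[w00; w01] and [mR_A; mR_B] = S·[w10; w11]:
  w00 = 1, w01 = 0, w10 = -1/2, w11 = 1/2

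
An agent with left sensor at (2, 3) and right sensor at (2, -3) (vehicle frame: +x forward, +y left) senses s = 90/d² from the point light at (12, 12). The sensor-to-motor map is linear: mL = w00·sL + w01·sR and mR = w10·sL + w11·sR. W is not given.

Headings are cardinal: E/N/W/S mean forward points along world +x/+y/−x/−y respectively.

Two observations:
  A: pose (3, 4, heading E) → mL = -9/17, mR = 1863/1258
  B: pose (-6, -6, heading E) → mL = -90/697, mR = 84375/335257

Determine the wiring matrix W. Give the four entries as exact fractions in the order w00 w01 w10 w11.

obs A: pose=(3,4,E) → sL=45/37, sR=9/17, mL=-9/17, mR=1863/1258
obs B: pose=(-6,-6,E) → sL=90/481, sR=90/697, mL=-90/697, mR=84375/335257
sensor matrix S = [[45/37, 9/17], [90/481, 90/697]]; det S = 19440/335257
solve [mL_A; mL_B] = S·[w00; w01] and [mR_A; mR_B] = S·[w10; w11]:
  w00 = 0, w01 = -1, w10 = 1, w11 = 1/2

0 -1 1 1/2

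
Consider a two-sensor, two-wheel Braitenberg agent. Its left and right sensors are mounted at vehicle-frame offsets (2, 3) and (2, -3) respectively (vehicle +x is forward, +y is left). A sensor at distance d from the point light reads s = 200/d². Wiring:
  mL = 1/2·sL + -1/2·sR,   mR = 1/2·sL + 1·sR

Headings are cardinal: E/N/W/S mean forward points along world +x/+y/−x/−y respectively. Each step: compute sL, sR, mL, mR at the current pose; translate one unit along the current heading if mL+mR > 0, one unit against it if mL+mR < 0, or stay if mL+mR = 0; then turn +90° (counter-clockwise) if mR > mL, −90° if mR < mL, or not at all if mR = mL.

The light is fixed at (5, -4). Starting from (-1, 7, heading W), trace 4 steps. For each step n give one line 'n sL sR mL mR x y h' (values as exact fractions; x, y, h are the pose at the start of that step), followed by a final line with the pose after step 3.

n=0: pose=(-1,7,W); sL=25/16, sR=10/13; mL=165/416, mR=645/416; mL+mR=405/208 → advance +1; mR−mL=15/13 → turn +1·90°
n=1: pose=(-2,7,S); sL=200/97, sR=200/181; mL=8400/17557, mR=37500/17557; mL+mR=45900/17557 → advance +1; mR−mL=300/181 → turn +1·90°
n=2: pose=(-2,6,E); sL=100/97, sR=100/37; mL=-3000/3589, mR=11550/3589; mL+mR=8550/3589 → advance +1; mR−mL=150/37 → turn +1·90°
n=3: pose=(-1,6,N); sL=8/9, sR=200/153; mL=-32/153, mR=268/153; mL+mR=236/153 → advance +1; mR−mL=100/51 → turn +1·90°

0 25/16 10/13 165/416 645/416 -1 7 W
1 200/97 200/181 8400/17557 37500/17557 -2 7 S
2 100/97 100/37 -3000/3589 11550/3589 -2 6 E
3 8/9 200/153 -32/153 268/153 -1 6 N
final -1 7 W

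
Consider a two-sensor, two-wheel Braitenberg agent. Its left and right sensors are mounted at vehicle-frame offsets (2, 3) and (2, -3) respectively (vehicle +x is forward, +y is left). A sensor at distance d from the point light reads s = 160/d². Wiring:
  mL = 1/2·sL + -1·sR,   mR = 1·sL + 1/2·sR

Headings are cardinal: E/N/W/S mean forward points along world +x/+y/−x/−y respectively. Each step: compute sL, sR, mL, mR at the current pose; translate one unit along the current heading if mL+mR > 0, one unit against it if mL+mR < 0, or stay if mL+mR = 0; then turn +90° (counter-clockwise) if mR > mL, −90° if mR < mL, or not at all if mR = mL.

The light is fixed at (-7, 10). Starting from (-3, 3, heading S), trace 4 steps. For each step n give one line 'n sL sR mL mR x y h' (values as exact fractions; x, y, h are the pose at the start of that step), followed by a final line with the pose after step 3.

n=0: pose=(-3,3,S); sL=16/13, sR=80/41; mL=-712/533, mR=1176/533; mL+mR=464/533 → advance +1; mR−mL=1888/533 → turn +1·90°
n=1: pose=(-3,2,E); sL=160/61, sR=160/157; mL=2800/9577, mR=30000/9577; mL+mR=32800/9577 → advance +1; mR−mL=27200/9577 → turn +1·90°
n=2: pose=(-2,2,N); sL=4, sR=8/5; mL=2/5, mR=24/5; mL+mR=26/5 → advance +1; mR−mL=22/5 → turn +1·90°
n=3: pose=(-2,3,W); sL=160/109, sR=32/5; mL=-3088/545, mR=2544/545; mL+mR=-544/545 → advance -1; mR−mL=5632/545 → turn +1·90°

0 16/13 80/41 -712/533 1176/533 -3 3 S
1 160/61 160/157 2800/9577 30000/9577 -3 2 E
2 4 8/5 2/5 24/5 -2 2 N
3 160/109 32/5 -3088/545 2544/545 -2 3 W
final -1 3 S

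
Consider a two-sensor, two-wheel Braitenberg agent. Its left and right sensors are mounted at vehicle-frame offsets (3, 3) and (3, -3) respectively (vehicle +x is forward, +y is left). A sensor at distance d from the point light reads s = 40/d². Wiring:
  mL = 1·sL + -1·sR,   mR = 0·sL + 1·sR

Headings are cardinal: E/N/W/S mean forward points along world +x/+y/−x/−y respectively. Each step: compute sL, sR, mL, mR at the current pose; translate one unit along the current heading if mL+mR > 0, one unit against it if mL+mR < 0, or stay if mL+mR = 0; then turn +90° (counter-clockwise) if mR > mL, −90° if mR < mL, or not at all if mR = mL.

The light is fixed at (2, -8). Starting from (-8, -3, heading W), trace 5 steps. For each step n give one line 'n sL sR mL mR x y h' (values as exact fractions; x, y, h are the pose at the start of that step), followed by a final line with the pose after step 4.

n=0: pose=(-8,-3,W); sL=40/173, sR=40/233; mL=2400/40309, mR=40/233; mL+mR=40/173 → advance +1; mR−mL=4520/40309 → turn +1·90°
n=1: pose=(-9,-3,S); sL=10/17, sR=1/5; mL=33/85, mR=1/5; mL+mR=10/17 → advance +1; mR−mL=-16/85 → turn -1·90°
n=2: pose=(-9,-4,W); sL=40/197, sR=8/49; mL=384/9653, mR=8/49; mL+mR=40/197 → advance +1; mR−mL=1192/9653 → turn +1·90°
n=3: pose=(-10,-4,S); sL=20/41, sR=20/113; mL=1440/4633, mR=20/113; mL+mR=20/41 → advance +1; mR−mL=-620/4633 → turn -1·90°
n=4: pose=(-10,-5,W); sL=8/45, sR=40/261; mL=32/1305, mR=40/261; mL+mR=8/45 → advance +1; mR−mL=56/435 → turn +1·90°

0 40/173 40/233 2400/40309 40/233 -8 -3 W
1 10/17 1/5 33/85 1/5 -9 -3 S
2 40/197 8/49 384/9653 8/49 -9 -4 W
3 20/41 20/113 1440/4633 20/113 -10 -4 S
4 8/45 40/261 32/1305 40/261 -10 -5 W
final -11 -5 S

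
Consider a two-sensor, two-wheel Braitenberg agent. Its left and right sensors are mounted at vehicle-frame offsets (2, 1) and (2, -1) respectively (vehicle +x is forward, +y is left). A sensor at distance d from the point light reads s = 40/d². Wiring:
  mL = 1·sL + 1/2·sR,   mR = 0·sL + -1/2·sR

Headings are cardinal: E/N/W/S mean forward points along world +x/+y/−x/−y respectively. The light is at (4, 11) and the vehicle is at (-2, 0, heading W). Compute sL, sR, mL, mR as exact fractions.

5/26 10/41 335/1066 -5/41

left sensor world pos  = (-4, -1); dL² = 208
right sensor world pos = (-4, 1); dR² = 164
sL = 40/208 = 5/26
sR = 40/164 = 10/41
mL = 1·sL + 1/2·sR = 335/1066
mR = 0·sL + -1/2·sR = -5/41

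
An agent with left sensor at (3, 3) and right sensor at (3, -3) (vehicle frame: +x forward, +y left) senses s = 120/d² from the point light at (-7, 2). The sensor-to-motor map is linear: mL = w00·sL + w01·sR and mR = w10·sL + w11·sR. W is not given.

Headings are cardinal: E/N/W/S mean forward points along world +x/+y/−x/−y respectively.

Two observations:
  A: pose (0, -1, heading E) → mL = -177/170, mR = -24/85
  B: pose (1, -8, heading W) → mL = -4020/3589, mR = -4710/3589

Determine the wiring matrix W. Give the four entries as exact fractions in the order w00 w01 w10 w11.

obs A: pose=(0,-1,E) → sL=6/5, sR=15/17, mL=-177/170, mR=-24/85
obs B: pose=(1,-8,W) → sL=60/97, sR=60/37, mL=-4020/3589, mR=-4710/3589
sensor matrix S = [[6/5, 15/17], [60/97, 60/37]]; det S = 85428/61013
solve [mL_A; mL_B] = S·[w00; w01] and [mR_A; mR_B] = S·[w10; w11]:
  w00 = -1/2, w01 = -1/2, w10 = 1/2, w11 = -1

-1/2 -1/2 1/2 -1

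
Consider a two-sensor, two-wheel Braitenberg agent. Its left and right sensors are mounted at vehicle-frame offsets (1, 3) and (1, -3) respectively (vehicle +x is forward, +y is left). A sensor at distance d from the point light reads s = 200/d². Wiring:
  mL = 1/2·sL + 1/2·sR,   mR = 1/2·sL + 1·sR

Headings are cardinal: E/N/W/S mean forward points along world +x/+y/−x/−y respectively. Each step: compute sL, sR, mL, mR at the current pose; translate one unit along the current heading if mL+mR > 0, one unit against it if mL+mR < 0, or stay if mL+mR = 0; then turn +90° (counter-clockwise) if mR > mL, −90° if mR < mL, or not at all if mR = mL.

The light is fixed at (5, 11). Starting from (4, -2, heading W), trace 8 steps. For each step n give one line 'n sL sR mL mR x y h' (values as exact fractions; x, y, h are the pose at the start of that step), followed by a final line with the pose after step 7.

n=0: pose=(4,-2,W); sL=10/13, sR=25/13; mL=35/26, mR=30/13; mL+mR=95/26 → advance +1; mR−mL=25/26 → turn +1·90°
n=1: pose=(3,-2,S); sL=200/197, sR=200/221; mL=41800/43537, mR=61500/43537; mL+mR=103300/43537 → advance +1; mR−mL=100/221 → turn +1·90°
n=2: pose=(3,-3,E); sL=100/61, sR=20/29; mL=2060/1769, mR=2670/1769; mL+mR=4730/1769 → advance +1; mR−mL=10/29 → turn +1·90°
n=3: pose=(4,-3,N); sL=40/37, sR=200/173; mL=7160/6401, mR=10860/6401; mL+mR=18020/6401 → advance +1; mR−mL=100/173 → turn +1·90°
n=4: pose=(4,-2,W); sL=10/13, sR=25/13; mL=35/26, mR=30/13; mL+mR=95/26 → advance +1; mR−mL=25/26 → turn +1·90°
n=5: pose=(3,-2,S); sL=200/197, sR=200/221; mL=41800/43537, mR=61500/43537; mL+mR=103300/43537 → advance +1; mR−mL=100/221 → turn +1·90°
n=6: pose=(3,-3,E); sL=100/61, sR=20/29; mL=2060/1769, mR=2670/1769; mL+mR=4730/1769 → advance +1; mR−mL=10/29 → turn +1·90°
n=7: pose=(4,-3,N); sL=40/37, sR=200/173; mL=7160/6401, mR=10860/6401; mL+mR=18020/6401 → advance +1; mR−mL=100/173 → turn +1·90°

0 10/13 25/13 35/26 30/13 4 -2 W
1 200/197 200/221 41800/43537 61500/43537 3 -2 S
2 100/61 20/29 2060/1769 2670/1769 3 -3 E
3 40/37 200/173 7160/6401 10860/6401 4 -3 N
4 10/13 25/13 35/26 30/13 4 -2 W
5 200/197 200/221 41800/43537 61500/43537 3 -2 S
6 100/61 20/29 2060/1769 2670/1769 3 -3 E
7 40/37 200/173 7160/6401 10860/6401 4 -3 N
final 4 -2 W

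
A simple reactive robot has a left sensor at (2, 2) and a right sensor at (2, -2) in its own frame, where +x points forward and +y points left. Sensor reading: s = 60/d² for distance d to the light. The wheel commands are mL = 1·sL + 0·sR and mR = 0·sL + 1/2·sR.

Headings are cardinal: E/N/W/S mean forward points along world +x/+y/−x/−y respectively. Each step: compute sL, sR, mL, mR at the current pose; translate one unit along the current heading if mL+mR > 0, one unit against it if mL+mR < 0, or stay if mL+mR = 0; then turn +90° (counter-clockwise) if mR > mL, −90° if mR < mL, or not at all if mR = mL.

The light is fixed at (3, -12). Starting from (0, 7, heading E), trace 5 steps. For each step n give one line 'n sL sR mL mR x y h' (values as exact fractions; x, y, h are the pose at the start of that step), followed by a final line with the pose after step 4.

n=0: pose=(0,7,E); sL=30/221, sR=6/29; mL=30/221, mR=3/29; mL+mR=1533/6409 → advance +1; mR−mL=-207/6409 → turn -1·90°
n=1: pose=(1,7,S); sL=60/289, sR=12/61; mL=60/289, mR=6/61; mL+mR=5394/17629 → advance +1; mR−mL=-1926/17629 → turn -1·90°
n=2: pose=(1,6,W); sL=15/68, sR=15/104; mL=15/68, mR=15/208; mL+mR=1035/3536 → advance +1; mR−mL=-525/3536 → turn -1·90°
n=3: pose=(0,6,N); sL=12/85, sR=60/401; mL=12/85, mR=30/401; mL+mR=7362/34085 → advance +1; mR−mL=-2262/34085 → turn -1·90°
n=4: pose=(0,7,E); sL=30/221, sR=6/29; mL=30/221, mR=3/29; mL+mR=1533/6409 → advance +1; mR−mL=-207/6409 → turn -1·90°

0 30/221 6/29 30/221 3/29 0 7 E
1 60/289 12/61 60/289 6/61 1 7 S
2 15/68 15/104 15/68 15/208 1 6 W
3 12/85 60/401 12/85 30/401 0 6 N
4 30/221 6/29 30/221 3/29 0 7 E
final 1 7 S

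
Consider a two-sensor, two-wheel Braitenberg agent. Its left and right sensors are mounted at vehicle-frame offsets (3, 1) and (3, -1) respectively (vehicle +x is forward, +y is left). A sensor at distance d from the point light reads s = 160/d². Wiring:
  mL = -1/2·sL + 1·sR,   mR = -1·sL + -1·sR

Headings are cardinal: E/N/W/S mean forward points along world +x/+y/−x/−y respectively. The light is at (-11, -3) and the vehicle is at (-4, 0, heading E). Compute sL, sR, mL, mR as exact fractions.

40/29 20/13 320/377 -1100/377

left sensor world pos  = (-1, 1); dL² = 116
right sensor world pos = (-1, -1); dR² = 104
sL = 160/116 = 40/29
sR = 160/104 = 20/13
mL = -1/2·sL + 1·sR = 320/377
mR = -1·sL + -1·sR = -1100/377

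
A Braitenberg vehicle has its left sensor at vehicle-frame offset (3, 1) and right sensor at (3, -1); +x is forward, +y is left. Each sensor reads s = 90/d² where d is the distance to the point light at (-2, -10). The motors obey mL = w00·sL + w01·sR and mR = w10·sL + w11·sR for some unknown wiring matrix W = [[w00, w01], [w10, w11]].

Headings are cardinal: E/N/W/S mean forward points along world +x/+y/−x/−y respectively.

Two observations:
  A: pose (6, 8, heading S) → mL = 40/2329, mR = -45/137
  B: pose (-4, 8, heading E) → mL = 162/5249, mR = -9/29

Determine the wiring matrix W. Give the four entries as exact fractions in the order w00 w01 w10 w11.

-1/2 1/2 0 -1

obs A: pose=(6,8,S) → sL=5/17, sR=45/137, mL=40/2329, mR=-45/137
obs B: pose=(-4,8,E) → sL=45/181, sR=9/29, mL=162/5249, mR=-9/29
sensor matrix S = [[5/17, 45/137], [45/181, 9/29]]; det S = 117540/12224921
solve [mL_A; mL_B] = S·[w00; w01] and [mR_A; mR_B] = S·[w10; w11]:
  w00 = -1/2, w01 = 1/2, w10 = 0, w11 = -1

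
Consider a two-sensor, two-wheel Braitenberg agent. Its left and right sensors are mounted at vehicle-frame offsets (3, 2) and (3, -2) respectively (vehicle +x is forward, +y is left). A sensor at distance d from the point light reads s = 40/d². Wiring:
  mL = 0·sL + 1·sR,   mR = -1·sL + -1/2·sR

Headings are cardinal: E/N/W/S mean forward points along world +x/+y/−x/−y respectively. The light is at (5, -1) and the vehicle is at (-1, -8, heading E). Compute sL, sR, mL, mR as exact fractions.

left sensor world pos  = (2, -6); dL² = 34
right sensor world pos = (2, -10); dR² = 90
sL = 40/34 = 20/17
sR = 40/90 = 4/9
mL = 0·sL + 1·sR = 4/9
mR = -1·sL + -1/2·sR = -214/153

20/17 4/9 4/9 -214/153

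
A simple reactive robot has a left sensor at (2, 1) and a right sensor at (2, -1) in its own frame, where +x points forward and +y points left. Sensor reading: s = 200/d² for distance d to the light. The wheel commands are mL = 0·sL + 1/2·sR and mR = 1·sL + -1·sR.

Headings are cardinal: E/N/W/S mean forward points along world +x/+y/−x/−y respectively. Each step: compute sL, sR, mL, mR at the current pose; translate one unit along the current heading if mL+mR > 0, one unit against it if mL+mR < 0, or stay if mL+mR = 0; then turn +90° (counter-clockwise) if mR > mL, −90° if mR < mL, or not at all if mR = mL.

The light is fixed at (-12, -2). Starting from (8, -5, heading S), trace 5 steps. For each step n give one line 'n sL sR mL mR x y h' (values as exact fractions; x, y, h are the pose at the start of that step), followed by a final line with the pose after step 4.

0 100/233 100/193 50/193 -4000/44969 8 -5 S
1 200/349 200/333 100/333 -3200/116217 8 -6 W
2 25/41 50/101 25/101 475/4141 7 -6 N
3 40/89 200/457 100/457 480/40673 7 -5 E
4 100/233 100/193 50/193 -4000/44969 8 -5 S
final 8 -6 W

n=0: pose=(8,-5,S); sL=100/233, sR=100/193; mL=50/193, mR=-4000/44969; mL+mR=7650/44969 → advance +1; mR−mL=-15650/44969 → turn -1·90°
n=1: pose=(8,-6,W); sL=200/349, sR=200/333; mL=100/333, mR=-3200/116217; mL+mR=31700/116217 → advance +1; mR−mL=-12700/38739 → turn -1·90°
n=2: pose=(7,-6,N); sL=25/41, sR=50/101; mL=25/101, mR=475/4141; mL+mR=1500/4141 → advance +1; mR−mL=-550/4141 → turn -1·90°
n=3: pose=(7,-5,E); sL=40/89, sR=200/457; mL=100/457, mR=480/40673; mL+mR=9380/40673 → advance +1; mR−mL=-8420/40673 → turn -1·90°
n=4: pose=(8,-5,S); sL=100/233, sR=100/193; mL=50/193, mR=-4000/44969; mL+mR=7650/44969 → advance +1; mR−mL=-15650/44969 → turn -1·90°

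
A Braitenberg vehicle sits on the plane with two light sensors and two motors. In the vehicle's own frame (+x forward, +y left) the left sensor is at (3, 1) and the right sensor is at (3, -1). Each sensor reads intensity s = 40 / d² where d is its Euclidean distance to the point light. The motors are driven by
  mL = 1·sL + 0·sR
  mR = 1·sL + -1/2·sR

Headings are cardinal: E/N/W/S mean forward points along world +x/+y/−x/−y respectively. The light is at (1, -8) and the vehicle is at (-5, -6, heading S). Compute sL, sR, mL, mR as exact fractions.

20/13 4/5 20/13 74/65

left sensor world pos  = (-4, -9); dL² = 26
right sensor world pos = (-6, -9); dR² = 50
sL = 40/26 = 20/13
sR = 40/50 = 4/5
mL = 1·sL + 0·sR = 20/13
mR = 1·sL + -1/2·sR = 74/65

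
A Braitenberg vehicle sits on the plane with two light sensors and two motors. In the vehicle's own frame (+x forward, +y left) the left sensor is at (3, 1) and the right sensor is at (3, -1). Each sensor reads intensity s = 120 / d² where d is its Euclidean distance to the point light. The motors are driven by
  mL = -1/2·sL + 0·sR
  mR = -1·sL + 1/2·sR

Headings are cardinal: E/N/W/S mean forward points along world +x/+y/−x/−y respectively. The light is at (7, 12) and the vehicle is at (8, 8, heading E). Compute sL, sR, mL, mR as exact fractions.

left sensor world pos  = (11, 9); dL² = 25
right sensor world pos = (11, 7); dR² = 41
sL = 120/25 = 24/5
sR = 120/41 = 120/41
mL = -1/2·sL + 0·sR = -12/5
mR = -1·sL + 1/2·sR = -684/205

24/5 120/41 -12/5 -684/205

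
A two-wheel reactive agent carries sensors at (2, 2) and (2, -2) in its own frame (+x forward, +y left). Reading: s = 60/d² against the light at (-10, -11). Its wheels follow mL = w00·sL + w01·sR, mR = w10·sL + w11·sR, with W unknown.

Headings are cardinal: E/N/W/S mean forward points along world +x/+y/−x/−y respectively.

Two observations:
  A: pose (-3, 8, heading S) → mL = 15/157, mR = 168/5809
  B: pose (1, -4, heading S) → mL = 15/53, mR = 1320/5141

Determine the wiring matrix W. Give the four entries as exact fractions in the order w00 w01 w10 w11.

0 1/2 -1 1

obs A: pose=(-3,8,S) → sL=6/37, sR=30/157, mL=15/157, mR=168/5809
obs B: pose=(1,-4,S) → sL=30/97, sR=30/53, mL=15/53, mR=1320/5141
sensor matrix S = [[6/37, 30/157], [30/97, 30/53]]; det S = 976320/29864069
solve [mL_A; mL_B] = S·[w00; w01] and [mR_A; mR_B] = S·[w10; w11]:
  w00 = 0, w01 = 1/2, w10 = -1, w11 = 1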